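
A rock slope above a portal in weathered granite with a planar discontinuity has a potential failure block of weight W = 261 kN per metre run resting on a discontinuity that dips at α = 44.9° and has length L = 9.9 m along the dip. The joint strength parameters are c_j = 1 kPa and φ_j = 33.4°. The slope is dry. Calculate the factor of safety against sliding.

FS = 0.72

Resolving the block weight along and normal to the plane and applying the Mohr–Coulomb strength on the joint:
N' = W cosα = 261·cos44.9° = 184.9 kN/m
Driving force T = W sinα = 261·sin44.9° = 184.2 kN/m
Resisting force R = c_j·L + N'·tanφ_j = 1·9.9 + 184.9·tan33.4° = 9.9 + 121.9 = 131.8 kN/m
FS = R / T = 131.8 / 184.2 = 0.715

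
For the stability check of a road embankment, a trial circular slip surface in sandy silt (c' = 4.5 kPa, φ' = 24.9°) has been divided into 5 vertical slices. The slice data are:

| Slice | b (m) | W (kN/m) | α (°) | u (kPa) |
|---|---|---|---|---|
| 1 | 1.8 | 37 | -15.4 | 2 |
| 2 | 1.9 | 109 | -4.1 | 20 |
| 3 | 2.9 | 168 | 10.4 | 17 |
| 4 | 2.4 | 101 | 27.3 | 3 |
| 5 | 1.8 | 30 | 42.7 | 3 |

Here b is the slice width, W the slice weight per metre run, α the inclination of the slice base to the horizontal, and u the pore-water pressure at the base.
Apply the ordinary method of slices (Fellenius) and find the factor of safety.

FS = 2.51

Ordinary method of slices: FS = Σ[c'·Δl_i + (W_i cosα_i − u_i·Δl_i)·tanφ'] / Σ W_i sinα_i, with Δl_i = b_i / cosα_i.
Slice 1: Δl = 1.8/cos(-15.4°) = 1.867 m; N'_1 = 37·cos(-15.4°) − 2·1.867 = 31.9; c'Δl = 8.40; W sinα = -9.8
Slice 2: Δl = 1.9/cos(-4.1°) = 1.905 m; N'_2 = 109·cos(-4.1°) − 20·1.905 = 70.6; c'Δl = 8.57; W sinα = -7.8
Slice 3: Δl = 2.9/cos10.4° = 2.948 m; N'_3 = 168·cos10.4° − 17·2.948 = 115.1; c'Δl = 13.27; W sinα = 30.3
Slice 4: Δl = 2.4/cos27.3° = 2.701 m; N'_4 = 101·cos27.3° − 3·2.701 = 81.6; c'Δl = 12.15; W sinα = 46.3
Slice 5: Δl = 1.8/cos42.7° = 2.449 m; N'_5 = 30·cos42.7° − 3·2.449 = 14.7; c'Δl = 11.02; W sinα = 20.3
Σc'Δl = 53.4 kN/m; ΣN' = 314.0 kN/m; ΣW sinα = 79.4 kN/m
Resisting = 53.4 + 314.0·tan24.9° = 53.4 + 145.8 = 199.2 kN/m
FS = 199.2 / 79.4 = 2.509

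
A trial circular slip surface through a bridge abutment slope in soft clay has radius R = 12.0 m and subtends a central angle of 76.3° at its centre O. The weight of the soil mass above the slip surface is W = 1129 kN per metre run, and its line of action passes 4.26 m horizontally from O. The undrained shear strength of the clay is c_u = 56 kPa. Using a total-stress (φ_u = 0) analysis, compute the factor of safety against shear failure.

Taking moments about the centre O, the resisting moment is provided by the undrained shear strength acting along the arc:
Arc length L_a = R·θ = 12.0·(76.3°·π/180) = 12.0·1.3317 = 15.98 m
M_R = c_u·L_a·R = 56·15.98·12.0 = 10738.7 kN·m/m
M_D = W·d = 1129·4.26 = 4809.5 kN·m/m
FS = M_R / M_D = 10738.7 / 4809.5 = 2.233

FS = 2.23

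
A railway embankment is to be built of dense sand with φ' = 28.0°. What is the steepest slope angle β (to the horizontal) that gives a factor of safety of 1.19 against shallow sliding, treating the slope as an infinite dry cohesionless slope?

β = 24.1°

For an infinite dry cohesionless slope FS = tanφ'/tanβ, so tanβ = tanφ' / FS.
tanβ = tan28.0° / 1.19 = 0.5317 / 1.19 = 0.4468
β = arctan(0.4468) = 24.08°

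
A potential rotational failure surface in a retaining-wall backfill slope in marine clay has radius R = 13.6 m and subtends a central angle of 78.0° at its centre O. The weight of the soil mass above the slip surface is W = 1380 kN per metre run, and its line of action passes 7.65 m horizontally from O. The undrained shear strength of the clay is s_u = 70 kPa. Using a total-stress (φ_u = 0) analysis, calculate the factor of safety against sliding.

Taking moments about the centre O, the resisting moment is provided by the undrained shear strength acting along the arc:
Arc length L_a = R·θ = 13.6·(78.0°·π/180) = 13.6·1.3614 = 18.51 m
M_R = s_u·L_a·R = 70·18.51·13.6 = 17625.8 kN·m/m
M_D = W·d = 1380·7.65 = 10557.0 kN·m/m
FS = M_R / M_D = 17625.8 / 10557.0 = 1.670

FS = 1.67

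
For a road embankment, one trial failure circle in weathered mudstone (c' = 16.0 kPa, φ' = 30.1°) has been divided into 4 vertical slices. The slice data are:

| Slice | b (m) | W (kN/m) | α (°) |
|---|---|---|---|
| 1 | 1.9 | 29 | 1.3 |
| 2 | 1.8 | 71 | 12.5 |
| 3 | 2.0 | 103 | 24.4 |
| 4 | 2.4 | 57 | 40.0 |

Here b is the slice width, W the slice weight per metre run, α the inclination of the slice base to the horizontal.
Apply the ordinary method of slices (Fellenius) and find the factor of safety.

FS = 2.96

Ordinary method of slices: FS = Σ[c'·Δl_i + (W_i cosα_i)·tanφ'] / Σ W_i sinα_i, with Δl_i = b_i / cosα_i.
Slice 1: Δl = 1.9/cos1.3° = 1.900 m; N'_1 = 29·cos1.3° = 29.0; c'Δl = 30.41; W sinα = 0.7
Slice 2: Δl = 1.8/cos12.5° = 1.844 m; N'_2 = 71·cos12.5° = 69.3; c'Δl = 29.50; W sinα = 15.4
Slice 3: Δl = 2.0/cos24.4° = 2.196 m; N'_3 = 103·cos24.4° = 93.8; c'Δl = 35.14; W sinα = 42.5
Slice 4: Δl = 2.4/cos40.0° = 3.133 m; N'_4 = 57·cos40.0° = 43.7; c'Δl = 50.13; W sinα = 36.6
Σc'Δl = 145.2 kN/m; ΣN' = 235.8 kN/m; ΣW sinα = 95.2 kN/m
Resisting = 145.2 + 235.8·tan30.1° = 145.2 + 136.7 = 281.8 kN/m
FS = 281.8 / 95.2 = 2.960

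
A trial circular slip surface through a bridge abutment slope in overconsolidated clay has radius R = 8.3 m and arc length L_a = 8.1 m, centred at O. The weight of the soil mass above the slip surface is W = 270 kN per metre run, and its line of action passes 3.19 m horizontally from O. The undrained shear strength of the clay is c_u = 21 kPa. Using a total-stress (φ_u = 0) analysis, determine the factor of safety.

Taking moments about the centre O, the resisting moment is provided by the undrained shear strength acting along the arc:
M_R = c_u·L_a·R = 21·8.10·8.3 = 1411.8 kN·m/m
M_D = W·d = 270·3.19 = 861.3 kN·m/m
FS = M_R / M_D = 1411.8 / 861.3 = 1.639

FS = 1.64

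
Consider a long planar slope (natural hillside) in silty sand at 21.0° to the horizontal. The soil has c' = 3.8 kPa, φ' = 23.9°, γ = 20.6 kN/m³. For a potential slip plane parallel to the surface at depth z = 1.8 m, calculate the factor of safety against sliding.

For an infinite slope with a slip plane parallel to the surface (no pore pressure): FS = [c' + γz cos²β tanφ'] / [γz sinβ cosβ].
γz = 20.6·1.8 = 37.08 kN/m²
Numerator = 3.8 + 37.08·cos²21.0°·tan23.9° = 3.8 + 37.08·0.8716·0.4431 = 18.121 kPa
Denominator = 37.08·sin21.0°·cos21.0° = 37.08·0.3584·0.9336 = 12.406 kPa
FS = 18.121 / 12.406 = 1.461

FS = 1.46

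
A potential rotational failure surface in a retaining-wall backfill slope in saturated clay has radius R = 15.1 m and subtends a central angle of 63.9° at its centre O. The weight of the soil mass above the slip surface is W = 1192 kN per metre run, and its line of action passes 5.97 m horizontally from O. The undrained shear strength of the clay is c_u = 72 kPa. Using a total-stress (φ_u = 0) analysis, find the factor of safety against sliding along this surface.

Taking moments about the centre O, the resisting moment is provided by the undrained shear strength acting along the arc:
Arc length L_a = R·θ = 15.1·(63.9°·π/180) = 15.1·1.1153 = 16.84 m
M_R = c_u·L_a·R = 72·16.84·15.1 = 18309.0 kN·m/m
M_D = W·d = 1192·5.97 = 7116.2 kN·m/m
FS = M_R / M_D = 18309.0 / 7116.2 = 2.573

FS = 2.57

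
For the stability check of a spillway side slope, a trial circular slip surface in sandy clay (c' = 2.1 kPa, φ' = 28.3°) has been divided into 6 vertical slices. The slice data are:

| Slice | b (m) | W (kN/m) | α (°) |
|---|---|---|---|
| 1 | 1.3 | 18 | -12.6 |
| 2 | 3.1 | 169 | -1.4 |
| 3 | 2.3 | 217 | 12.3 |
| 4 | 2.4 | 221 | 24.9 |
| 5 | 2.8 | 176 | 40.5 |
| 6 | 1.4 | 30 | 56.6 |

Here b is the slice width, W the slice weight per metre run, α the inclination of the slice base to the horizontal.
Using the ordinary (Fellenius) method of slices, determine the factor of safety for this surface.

FS = 1.61

Ordinary method of slices: FS = Σ[c'·Δl_i + (W_i cosα_i)·tanφ'] / Σ W_i sinα_i, with Δl_i = b_i / cosα_i.
Slice 1: Δl = 1.3/cos(-12.6°) = 1.332 m; N'_1 = 18·cos(-12.6°) = 17.6; c'Δl = 2.80; W sinα = -3.9
Slice 2: Δl = 3.1/cos(-1.4°) = 3.101 m; N'_2 = 169·cos(-1.4°) = 168.9; c'Δl = 6.51; W sinα = -4.1
Slice 3: Δl = 2.3/cos12.3° = 2.354 m; N'_3 = 217·cos12.3° = 212.0; c'Δl = 4.94; W sinα = 46.2
Slice 4: Δl = 2.4/cos24.9° = 2.646 m; N'_4 = 221·cos24.9° = 200.5; c'Δl = 5.56; W sinα = 93.0
Slice 5: Δl = 2.8/cos40.5° = 3.682 m; N'_5 = 176·cos40.5° = 133.8; c'Δl = 7.73; W sinα = 114.3
Slice 6: Δl = 1.4/cos56.6° = 2.543 m; N'_6 = 30·cos56.6° = 16.5; c'Δl = 5.34; W sinα = 25.0
Σc'Δl = 32.9 kN/m; ΣN' = 749.3 kN/m; ΣW sinα = 270.6 kN/m
Resisting = 32.9 + 749.3·tan28.3° = 32.9 + 403.5 = 436.4 kN/m
FS = 436.4 / 270.6 = 1.613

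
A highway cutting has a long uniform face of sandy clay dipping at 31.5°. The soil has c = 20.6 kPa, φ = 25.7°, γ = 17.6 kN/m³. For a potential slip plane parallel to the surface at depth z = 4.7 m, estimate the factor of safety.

For an infinite slope with a slip plane parallel to the surface (no pore pressure): FS = [c + γz cos²β tanφ] / [γz sinβ cosβ].
γz = 17.6·4.7 = 82.72 kN/m²
Numerator = 20.6 + 82.72·cos²31.5°·tan25.7° = 20.6 + 82.72·0.7270·0.4813 = 49.542 kPa
Denominator = 82.72·sin31.5°·cos31.5° = 82.72·0.5225·0.8526 = 36.852 kPa
FS = 49.542 / 36.852 = 1.344

FS = 1.34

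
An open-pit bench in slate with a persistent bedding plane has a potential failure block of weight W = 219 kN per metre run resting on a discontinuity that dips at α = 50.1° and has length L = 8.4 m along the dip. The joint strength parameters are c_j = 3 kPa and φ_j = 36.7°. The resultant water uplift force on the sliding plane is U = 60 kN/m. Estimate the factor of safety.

Resolving the block weight along and normal to the plane and applying the Mohr–Coulomb strength on the joint:
N' = W cosα − U = 219·cos50.1° − 60 = 80.5 kN/m
Driving force T = W sinα = 219·sin50.1° = 168.0 kN/m
Resisting force R = c_j·L + N'·tanφ_j = 3·8.4 + 80.5·tan36.7° = 25.2 + 60.0 = 85.2 kN/m
FS = R / T = 85.2 / 168.0 = 0.507

FS = 0.51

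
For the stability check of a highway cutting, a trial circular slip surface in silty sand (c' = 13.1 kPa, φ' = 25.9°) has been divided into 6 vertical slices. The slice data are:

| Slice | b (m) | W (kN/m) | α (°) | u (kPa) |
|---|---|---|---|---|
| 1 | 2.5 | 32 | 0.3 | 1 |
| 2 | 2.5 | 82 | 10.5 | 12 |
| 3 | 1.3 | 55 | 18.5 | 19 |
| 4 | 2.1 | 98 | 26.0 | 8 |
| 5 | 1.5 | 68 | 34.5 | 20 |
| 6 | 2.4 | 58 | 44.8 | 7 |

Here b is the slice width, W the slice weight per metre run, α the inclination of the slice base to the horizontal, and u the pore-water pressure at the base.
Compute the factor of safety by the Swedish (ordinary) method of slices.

Ordinary method of slices: FS = Σ[c'·Δl_i + (W_i cosα_i − u_i·Δl_i)·tanφ'] / Σ W_i sinα_i, with Δl_i = b_i / cosα_i.
Slice 1: Δl = 2.5/cos0.3° = 2.500 m; N'_1 = 32·cos0.3° − 1·2.500 = 29.5; c'Δl = 32.75; W sinα = 0.2
Slice 2: Δl = 2.5/cos10.5° = 2.543 m; N'_2 = 82·cos10.5° − 12·2.543 = 50.1; c'Δl = 33.31; W sinα = 14.9
Slice 3: Δl = 1.3/cos18.5° = 1.371 m; N'_3 = 55·cos18.5° − 19·1.371 = 26.1; c'Δl = 17.96; W sinα = 17.5
Slice 4: Δl = 2.1/cos26.0° = 2.336 m; N'_4 = 98·cos26.0° − 8·2.336 = 69.4; c'Δl = 30.61; W sinα = 43.0
Slice 5: Δl = 1.5/cos34.5° = 1.820 m; N'_5 = 68·cos34.5° − 20·1.820 = 19.6; c'Δl = 23.84; W sinα = 38.5
Slice 6: Δl = 2.4/cos44.8° = 3.382 m; N'_6 = 58·cos44.8° − 7·3.382 = 17.5; c'Δl = 44.31; W sinα = 40.9
Σc'Δl = 182.8 kN/m; ΣN' = 212.2 kN/m; ΣW sinα = 154.9 kN/m
Resisting = 182.8 + 212.2·tan25.9° = 182.8 + 103.1 = 285.8 kN/m
FS = 285.8 / 154.9 = 1.845

FS = 1.85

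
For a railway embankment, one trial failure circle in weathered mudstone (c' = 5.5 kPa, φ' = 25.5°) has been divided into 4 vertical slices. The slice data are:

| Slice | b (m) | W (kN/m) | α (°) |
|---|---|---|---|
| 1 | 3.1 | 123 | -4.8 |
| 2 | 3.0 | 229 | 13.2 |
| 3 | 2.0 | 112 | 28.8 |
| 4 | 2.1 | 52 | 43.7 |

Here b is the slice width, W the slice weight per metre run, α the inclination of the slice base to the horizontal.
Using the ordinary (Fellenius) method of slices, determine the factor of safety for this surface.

FS = 2.22

Ordinary method of slices: FS = Σ[c'·Δl_i + (W_i cosα_i)·tanφ'] / Σ W_i sinα_i, with Δl_i = b_i / cosα_i.
Slice 1: Δl = 3.1/cos(-4.8°) = 3.111 m; N'_1 = 123·cos(-4.8°) = 122.6; c'Δl = 17.11; W sinα = -10.3
Slice 2: Δl = 3.0/cos13.2° = 3.081 m; N'_2 = 229·cos13.2° = 222.9; c'Δl = 16.95; W sinα = 52.3
Slice 3: Δl = 2.0/cos28.8° = 2.282 m; N'_3 = 112·cos28.8° = 98.1; c'Δl = 12.55; W sinα = 54.0
Slice 4: Δl = 2.1/cos43.7° = 2.905 m; N'_4 = 52·cos43.7° = 37.6; c'Δl = 15.98; W sinα = 35.9
Σc'Δl = 62.6 kN/m; ΣN' = 481.3 kN/m; ΣW sinα = 131.9 kN/m
Resisting = 62.6 + 481.3·tan25.5° = 62.6 + 229.5 = 292.1 kN/m
FS = 292.1 / 131.9 = 2.215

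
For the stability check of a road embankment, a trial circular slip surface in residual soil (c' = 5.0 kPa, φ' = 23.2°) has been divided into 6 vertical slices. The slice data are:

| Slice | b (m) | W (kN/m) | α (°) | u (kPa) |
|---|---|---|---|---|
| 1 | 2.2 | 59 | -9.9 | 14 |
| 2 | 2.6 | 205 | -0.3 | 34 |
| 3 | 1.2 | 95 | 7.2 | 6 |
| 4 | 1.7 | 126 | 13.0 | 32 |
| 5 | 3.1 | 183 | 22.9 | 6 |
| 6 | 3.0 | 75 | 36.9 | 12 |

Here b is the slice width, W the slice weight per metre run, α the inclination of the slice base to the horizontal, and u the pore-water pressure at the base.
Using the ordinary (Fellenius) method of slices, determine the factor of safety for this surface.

Ordinary method of slices: FS = Σ[c'·Δl_i + (W_i cosα_i − u_i·Δl_i)·tanφ'] / Σ W_i sinα_i, with Δl_i = b_i / cosα_i.
Slice 1: Δl = 2.2/cos(-9.9°) = 2.233 m; N'_1 = 59·cos(-9.9°) − 14·2.233 = 26.9; c'Δl = 11.17; W sinα = -10.1
Slice 2: Δl = 2.6/cos(-0.3°) = 2.600 m; N'_2 = 205·cos(-0.3°) − 34·2.600 = 116.6; c'Δl = 13.00; W sinα = -1.1
Slice 3: Δl = 1.2/cos7.2° = 1.210 m; N'_3 = 95·cos7.2° − 6·1.210 = 87.0; c'Δl = 6.05; W sinα = 11.9
Slice 4: Δl = 1.7/cos13.0° = 1.745 m; N'_4 = 126·cos13.0° − 32·1.745 = 66.9; c'Δl = 8.72; W sinα = 28.3
Slice 5: Δl = 3.1/cos22.9° = 3.365 m; N'_5 = 183·cos22.9° − 6·3.365 = 148.4; c'Δl = 16.83; W sinα = 71.2
Slice 6: Δl = 3.0/cos36.9° = 3.751 m; N'_6 = 75·cos36.9° − 12·3.751 = 15.0; c'Δl = 18.76; W sinα = 45.0
Σc'Δl = 74.5 kN/m; ΣN' = 460.7 kN/m; ΣW sinα = 145.3 kN/m
Resisting = 74.5 + 460.7·tan23.2° = 74.5 + 197.5 = 272.0 kN/m
FS = 272.0 / 145.3 = 1.872

FS = 1.87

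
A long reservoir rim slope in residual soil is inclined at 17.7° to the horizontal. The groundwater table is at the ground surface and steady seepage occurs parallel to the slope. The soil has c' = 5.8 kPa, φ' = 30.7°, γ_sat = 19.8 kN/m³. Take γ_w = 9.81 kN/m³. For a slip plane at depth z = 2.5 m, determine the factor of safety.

With seepage parallel to the slope and the water table at the surface, the effective normal stress on the slip plane uses the buoyant unit weight γ' = γ_sat − γ_w while the driving shear stress uses γ_sat:
FS = [c' + γ' z cos²β tanφ'] / [γ_sat z sinβ cosβ]
γ' = 19.8 − 9.81 = 9.99 kN/m³
Numerator = 5.8 + 9.99·2.5·cos²17.7°·tan30.7° = 5.8 + 9.99·2.5·0.9076·0.5938 = 19.258 kPa
Denominator = 19.8·2.5·sin17.7°·cos17.7° = 19.8·2.5·0.3040·0.9527 = 14.337 kPa
FS = 19.258 / 14.337 = 1.343

FS = 1.34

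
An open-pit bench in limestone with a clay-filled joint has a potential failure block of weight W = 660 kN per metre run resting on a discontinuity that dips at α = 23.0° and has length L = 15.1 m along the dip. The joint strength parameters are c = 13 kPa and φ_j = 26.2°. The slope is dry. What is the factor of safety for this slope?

FS = 1.92

Resolving the block weight along and normal to the plane and applying the Mohr–Coulomb strength on the joint:
N' = W cosα = 660·cos23.0° = 607.5 kN/m
Driving force T = W sinα = 660·sin23.0° = 257.9 kN/m
Resisting force R = c·L + N'·tanφ_j = 13·15.1 + 607.5·tan26.2° = 196.3 + 298.9 = 495.2 kN/m
FS = R / T = 495.2 / 257.9 = 1.920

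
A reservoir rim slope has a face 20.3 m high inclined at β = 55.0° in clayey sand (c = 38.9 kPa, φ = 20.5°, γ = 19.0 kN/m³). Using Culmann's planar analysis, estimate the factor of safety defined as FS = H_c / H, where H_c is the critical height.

FS = 1.76

H_c = (4c/γ) · sinβ cosφ / [1 − cos(β − φ)]
    = (4·38.9/19.0) · sin55.0°·cos20.5° / [1 − cos34.5°]
    = 8.189 · 0.7673 / 0.1759 = 35.73 m
FS = H_c / H = 35.73 / 20.3 = 1.760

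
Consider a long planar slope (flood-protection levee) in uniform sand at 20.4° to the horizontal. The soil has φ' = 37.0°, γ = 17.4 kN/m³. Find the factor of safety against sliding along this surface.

For a dry cohesionless infinite slope the factor of safety is FS = tanφ' / tanβ.
FS = tan37.0° / tan20.4° = 0.7536 / 0.3719 = 2.026

FS = 2.03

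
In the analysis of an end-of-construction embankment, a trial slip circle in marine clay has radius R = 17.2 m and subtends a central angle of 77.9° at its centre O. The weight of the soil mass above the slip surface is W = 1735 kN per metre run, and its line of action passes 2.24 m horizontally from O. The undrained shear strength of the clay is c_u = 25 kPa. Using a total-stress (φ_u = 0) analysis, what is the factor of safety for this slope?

Taking moments about the centre O, the resisting moment is provided by the undrained shear strength acting along the arc:
Arc length L_a = R·θ = 17.2·(77.9°·π/180) = 17.2·1.3596 = 23.39 m
M_R = c_u·L_a·R = 25·23.39·17.2 = 10055.7 kN·m/m
M_D = W·d = 1735·2.24 = 3886.4 kN·m/m
FS = M_R / M_D = 10055.7 / 3886.4 = 2.587

FS = 2.59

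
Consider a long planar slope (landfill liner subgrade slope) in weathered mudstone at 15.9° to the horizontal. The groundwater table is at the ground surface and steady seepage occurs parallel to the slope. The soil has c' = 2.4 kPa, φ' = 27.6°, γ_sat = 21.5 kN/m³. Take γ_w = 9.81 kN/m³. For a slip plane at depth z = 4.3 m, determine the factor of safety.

With seepage parallel to the slope and the water table at the surface, the effective normal stress on the slip plane uses the buoyant unit weight γ' = γ_sat − γ_w while the driving shear stress uses γ_sat:
FS = [c' + γ' z cos²β tanφ'] / [γ_sat z sinβ cosβ]
γ' = 21.5 − 9.81 = 11.69 kN/m³
Numerator = 2.4 + 11.69·4.3·cos²15.9°·tan27.6° = 2.4 + 11.69·4.3·0.9249·0.5228 = 26.707 kPa
Denominator = 21.5·4.3·sin15.9°·cos15.9° = 21.5·4.3·0.2740·0.9617 = 24.359 kPa
FS = 26.707 / 24.359 = 1.096

FS = 1.10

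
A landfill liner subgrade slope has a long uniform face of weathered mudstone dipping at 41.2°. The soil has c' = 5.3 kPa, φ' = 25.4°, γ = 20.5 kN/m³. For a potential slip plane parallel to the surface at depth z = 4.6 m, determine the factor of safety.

For an infinite slope with a slip plane parallel to the surface (no pore pressure): FS = [c' + γz cos²β tanφ'] / [γz sinβ cosβ].
γz = 20.5·4.6 = 94.30 kN/m²
Numerator = 5.3 + 94.30·cos²41.2°·tan25.4° = 5.3 + 94.30·0.5661·0.4748 = 30.649 kPa
Denominator = 94.30·sin41.2°·cos41.2° = 94.30·0.6587·0.7524 = 46.736 kPa
FS = 30.649 / 46.736 = 0.656

FS = 0.66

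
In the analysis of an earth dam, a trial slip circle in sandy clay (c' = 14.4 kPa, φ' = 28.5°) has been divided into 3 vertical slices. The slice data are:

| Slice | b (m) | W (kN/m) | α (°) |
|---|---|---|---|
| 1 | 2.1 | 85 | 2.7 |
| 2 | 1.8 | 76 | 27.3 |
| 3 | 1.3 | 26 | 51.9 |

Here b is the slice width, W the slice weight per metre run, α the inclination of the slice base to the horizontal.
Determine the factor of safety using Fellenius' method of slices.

FS = 3.06

Ordinary method of slices: FS = Σ[c'·Δl_i + (W_i cosα_i)·tanφ'] / Σ W_i sinα_i, with Δl_i = b_i / cosα_i.
Slice 1: Δl = 2.1/cos2.7° = 2.102 m; N'_1 = 85·cos2.7° = 84.9; c'Δl = 30.27; W sinα = 4.0
Slice 2: Δl = 1.8/cos27.3° = 2.026 m; N'_2 = 76·cos27.3° = 67.5; c'Δl = 29.17; W sinα = 34.9
Slice 3: Δl = 1.3/cos51.9° = 2.107 m; N'_3 = 26·cos51.9° = 16.0; c'Δl = 30.34; W sinα = 20.5
Σc'Δl = 89.8 kN/m; ΣN' = 168.5 kN/m; ΣW sinα = 59.3 kN/m
Resisting = 89.8 + 168.5·tan28.5° = 89.8 + 91.5 = 181.3 kN/m
FS = 181.3 / 59.3 = 3.056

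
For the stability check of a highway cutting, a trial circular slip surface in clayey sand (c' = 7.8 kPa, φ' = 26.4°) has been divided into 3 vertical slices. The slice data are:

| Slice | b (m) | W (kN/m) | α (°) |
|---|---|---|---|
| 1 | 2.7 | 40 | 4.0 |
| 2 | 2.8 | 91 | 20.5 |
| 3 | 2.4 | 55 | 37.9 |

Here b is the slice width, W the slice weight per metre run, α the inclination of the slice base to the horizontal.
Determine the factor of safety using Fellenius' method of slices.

FS = 2.22

Ordinary method of slices: FS = Σ[c'·Δl_i + (W_i cosα_i)·tanφ'] / Σ W_i sinα_i, with Δl_i = b_i / cosα_i.
Slice 1: Δl = 2.7/cos4.0° = 2.707 m; N'_1 = 40·cos4.0° = 39.9; c'Δl = 21.11; W sinα = 2.8
Slice 2: Δl = 2.8/cos20.5° = 2.989 m; N'_2 = 91·cos20.5° = 85.2; c'Δl = 23.32; W sinα = 31.9
Slice 3: Δl = 2.4/cos37.9° = 3.042 m; N'_3 = 55·cos37.9° = 43.4; c'Δl = 23.72; W sinα = 33.8
Σc'Δl = 68.2 kN/m; ΣN' = 168.5 kN/m; ΣW sinα = 68.4 kN/m
Resisting = 68.2 + 168.5·tan26.4° = 68.2 + 83.7 = 151.8 kN/m
FS = 151.8 / 68.4 = 2.218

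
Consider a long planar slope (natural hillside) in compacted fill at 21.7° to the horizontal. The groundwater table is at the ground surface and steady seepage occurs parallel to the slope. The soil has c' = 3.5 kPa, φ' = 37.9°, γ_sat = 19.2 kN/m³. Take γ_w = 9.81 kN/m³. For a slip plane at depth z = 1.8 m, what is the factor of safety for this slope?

With seepage parallel to the slope and the water table at the surface, the effective normal stress on the slip plane uses the buoyant unit weight γ' = γ_sat − γ_w while the driving shear stress uses γ_sat:
FS = [c' + γ' z cos²β tanφ'] / [γ_sat z sinβ cosβ]
γ' = 19.2 − 9.81 = 9.39 kN/m³
Numerator = 3.5 + 9.39·1.8·cos²21.7°·tan37.9° = 3.5 + 9.39·1.8·0.8633·0.7785 = 14.859 kPa
Denominator = 19.2·1.8·sin21.7°·cos21.7° = 19.2·1.8·0.3697·0.9291 = 11.873 kPa
FS = 14.859 / 11.873 = 1.252

FS = 1.25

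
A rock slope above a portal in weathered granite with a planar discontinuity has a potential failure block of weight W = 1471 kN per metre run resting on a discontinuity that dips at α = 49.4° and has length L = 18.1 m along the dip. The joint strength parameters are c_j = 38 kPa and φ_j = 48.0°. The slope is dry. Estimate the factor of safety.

Resolving the block weight along and normal to the plane and applying the Mohr–Coulomb strength on the joint:
N' = W cosα = 1471·cos49.4° = 957.3 kN/m
Driving force T = W sinα = 1471·sin49.4° = 1116.9 kN/m
Resisting force R = c_j·L + N'·tanφ_j = 38·18.1 + 957.3·tan48.0° = 687.8 + 1063.2 = 1751.0 kN/m
FS = R / T = 1751.0 / 1116.9 = 1.568

FS = 1.57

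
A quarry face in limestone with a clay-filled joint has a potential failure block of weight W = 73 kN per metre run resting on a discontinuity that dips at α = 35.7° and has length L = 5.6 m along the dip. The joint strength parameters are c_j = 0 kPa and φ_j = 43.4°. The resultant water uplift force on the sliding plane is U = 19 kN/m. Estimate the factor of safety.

Resolving the block weight along and normal to the plane and applying the Mohr–Coulomb strength on the joint:
N' = W cosα − U = 73·cos35.7° − 19 = 40.3 kN/m
Driving force T = W sinα = 73·sin35.7° = 42.6 kN/m
Resisting force R = c_j·L + N'·tanφ_j = 0·5.6 + 40.3·tan43.4° = 0.0 + 38.1 = 38.1 kN/m
FS = R / T = 38.1 / 42.6 = 0.894

FS = 0.89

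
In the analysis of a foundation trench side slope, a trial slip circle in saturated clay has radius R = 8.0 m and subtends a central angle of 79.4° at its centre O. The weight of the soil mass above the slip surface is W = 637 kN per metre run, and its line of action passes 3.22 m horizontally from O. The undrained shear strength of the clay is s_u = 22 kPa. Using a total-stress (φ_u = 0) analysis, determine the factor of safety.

FS = 0.95

Taking moments about the centre O, the resisting moment is provided by the undrained shear strength acting along the arc:
Arc length L_a = R·θ = 8.0·(79.4°·π/180) = 8.0·1.3858 = 11.09 m
M_R = s_u·L_a·R = 22·11.09·8.0 = 1951.2 kN·m/m
M_D = W·d = 637·3.22 = 2051.1 kN·m/m
FS = M_R / M_D = 1951.2 / 2051.1 = 0.951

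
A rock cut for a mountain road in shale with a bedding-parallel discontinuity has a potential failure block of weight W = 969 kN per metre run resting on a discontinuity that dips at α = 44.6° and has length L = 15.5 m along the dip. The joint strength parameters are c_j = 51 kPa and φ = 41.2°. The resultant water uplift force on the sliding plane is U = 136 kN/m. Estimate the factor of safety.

Resolving the block weight along and normal to the plane and applying the Mohr–Coulomb strength on the joint:
N' = W cosα − U = 969·cos44.6° − 136 = 554.0 kN/m
Driving force T = W sinα = 969·sin44.6° = 680.4 kN/m
Resisting force R = c_j·L + N'·tanφ = 51·15.5 + 554.0·tan41.2° = 790.5 + 484.9 = 1275.4 kN/m
FS = R / T = 1275.4 / 680.4 = 1.875

FS = 1.87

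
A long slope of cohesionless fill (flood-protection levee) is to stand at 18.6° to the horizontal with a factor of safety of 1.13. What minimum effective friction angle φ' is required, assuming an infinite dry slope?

φ' = 20.8°

FS = tanφ'/tanβ ⇒ tanφ' = FS · tanβ = 1.13 · tan18.6° = 0.3803
φ' = arctan(0.3803) = 20.82°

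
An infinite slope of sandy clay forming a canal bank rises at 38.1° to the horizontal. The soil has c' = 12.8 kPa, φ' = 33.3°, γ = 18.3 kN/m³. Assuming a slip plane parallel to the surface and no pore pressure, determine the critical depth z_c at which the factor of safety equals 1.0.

Setting FS = 1.00 in FS = [c' + γz cos²β tanφ'] / [γz sinβ cosβ] and solving for z:
z = c' / [γ cosβ (FS·sinβ − cosβ·tanφ')]
  = 12.8 / [18.3·cos38.1°·(1.00·sin38.1° − cos38.1°·tan33.3°)]
  = 12.8 / [18.3·0.7869·(1.00·0.6170 − 0.7869·0.6569)]
  = 12.8 / 1.4418 = 8.878 m

z_c = 8.88 m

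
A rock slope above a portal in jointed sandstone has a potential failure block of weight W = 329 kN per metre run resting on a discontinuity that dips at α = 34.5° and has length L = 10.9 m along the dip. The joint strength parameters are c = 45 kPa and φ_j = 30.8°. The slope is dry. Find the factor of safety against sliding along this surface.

FS = 3.50

Resolving the block weight along and normal to the plane and applying the Mohr–Coulomb strength on the joint:
N' = W cosα = 329·cos34.5° = 271.1 kN/m
Driving force T = W sinα = 329·sin34.5° = 186.3 kN/m
Resisting force R = c·L + N'·tanφ_j = 45·10.9 + 271.1·tan30.8° = 490.5 + 161.6 = 652.1 kN/m
FS = R / T = 652.1 / 186.3 = 3.500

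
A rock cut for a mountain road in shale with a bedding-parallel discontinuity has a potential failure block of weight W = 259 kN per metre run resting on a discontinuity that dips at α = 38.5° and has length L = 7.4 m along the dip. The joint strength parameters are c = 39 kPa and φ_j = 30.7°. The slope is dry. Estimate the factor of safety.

FS = 2.54

Resolving the block weight along and normal to the plane and applying the Mohr–Coulomb strength on the joint:
N' = W cosα = 259·cos38.5° = 202.7 kN/m
Driving force T = W sinα = 259·sin38.5° = 161.2 kN/m
Resisting force R = c·L + N'·tanφ_j = 39·7.4 + 202.7·tan30.7° = 288.6 + 120.4 = 409.0 kN/m
FS = R / T = 409.0 / 161.2 = 2.536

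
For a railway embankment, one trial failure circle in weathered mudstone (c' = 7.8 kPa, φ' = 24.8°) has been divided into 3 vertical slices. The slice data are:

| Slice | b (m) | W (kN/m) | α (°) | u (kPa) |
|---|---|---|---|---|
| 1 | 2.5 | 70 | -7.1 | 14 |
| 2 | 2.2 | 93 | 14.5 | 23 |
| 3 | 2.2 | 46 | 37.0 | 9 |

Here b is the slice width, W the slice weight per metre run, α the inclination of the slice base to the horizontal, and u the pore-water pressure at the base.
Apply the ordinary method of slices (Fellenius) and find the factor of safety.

FS = 2.31

Ordinary method of slices: FS = Σ[c'·Δl_i + (W_i cosα_i − u_i·Δl_i)·tanφ'] / Σ W_i sinα_i, with Δl_i = b_i / cosα_i.
Slice 1: Δl = 2.5/cos(-7.1°) = 2.519 m; N'_1 = 70·cos(-7.1°) − 14·2.519 = 34.2; c'Δl = 19.65; W sinα = -8.7
Slice 2: Δl = 2.2/cos14.5° = 2.272 m; N'_2 = 93·cos14.5° − 23·2.272 = 37.8; c'Δl = 17.72; W sinα = 23.3
Slice 3: Δl = 2.2/cos37.0° = 2.755 m; N'_3 = 46·cos37.0° − 9·2.755 = 11.9; c'Δl = 21.49; W sinα = 27.7
Σc'Δl = 58.9 kN/m; ΣN' = 83.9 kN/m; ΣW sinα = 42.3 kN/m
Resisting = 58.9 + 83.9·tan24.8° = 58.9 + 38.8 = 97.6 kN/m
FS = 97.6 / 42.3 = 2.307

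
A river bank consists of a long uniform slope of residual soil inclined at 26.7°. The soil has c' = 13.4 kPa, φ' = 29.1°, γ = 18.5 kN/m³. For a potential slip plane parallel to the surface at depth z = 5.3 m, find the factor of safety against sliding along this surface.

For an infinite slope with a slip plane parallel to the surface (no pore pressure): FS = [c' + γz cos²β tanφ'] / [γz sinβ cosβ].
γz = 18.5·5.3 = 98.05 kN/m²
Numerator = 13.4 + 98.05·cos²26.7°·tan29.1° = 13.4 + 98.05·0.7981·0.5566 = 56.956 kPa
Denominator = 98.05·sin26.7°·cos26.7° = 98.05·0.4493·0.8934 = 39.358 kPa
FS = 56.956 / 39.358 = 1.447

FS = 1.45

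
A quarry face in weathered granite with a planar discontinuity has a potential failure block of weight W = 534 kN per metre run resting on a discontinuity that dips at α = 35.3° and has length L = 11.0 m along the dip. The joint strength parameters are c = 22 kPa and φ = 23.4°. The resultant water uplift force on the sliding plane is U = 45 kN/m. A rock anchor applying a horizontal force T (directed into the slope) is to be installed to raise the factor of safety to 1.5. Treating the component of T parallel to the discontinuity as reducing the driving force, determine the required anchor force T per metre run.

Resolving forces along and normal to the sliding plane, with the horizontal anchor force T adding T·sinα to the effective normal force and T·cosα acting up the plane against the driving force:
FS = [cL + (W cosα − U + T sinα) tanφ] / [W sinα − T cosα]
Without the anchor: N' = 390.8 kN/m, driving T_d = 308.6 kN/m, resisting R = 22·11.0 + 390.8·tan23.4° = 411.1 kN/m, FS = 1.33.
Setting FS = 1.5 and solving for T:
1.5·(308.6 − T cos35.3°) = 411.1 + T sin35.3°·tan23.4°
T·(sin35.3°·tan23.4° + 1.5·cos35.3°) = 1.5·308.6 − 411.1
T·(0.5779·0.4327 + 1.5·0.8161) = 462.9 − 411.1 = 51.7
T·1.4743 = 51.7
T = 35.1 kN/m

T = 35 kN/m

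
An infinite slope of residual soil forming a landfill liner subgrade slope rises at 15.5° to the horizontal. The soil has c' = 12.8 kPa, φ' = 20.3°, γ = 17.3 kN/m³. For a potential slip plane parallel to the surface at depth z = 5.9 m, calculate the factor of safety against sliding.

For an infinite slope with a slip plane parallel to the surface (no pore pressure): FS = [c' + γz cos²β tanφ'] / [γz sinβ cosβ].
γz = 17.3·5.9 = 102.07 kN/m²
Numerator = 12.8 + 102.07·cos²15.5°·tan20.3° = 12.8 + 102.07·0.9286·0.3699 = 47.860 kPa
Denominator = 102.07·sin15.5°·cos15.5° = 102.07·0.2672·0.9636 = 26.285 kPa
FS = 47.860 / 26.285 = 1.821

FS = 1.82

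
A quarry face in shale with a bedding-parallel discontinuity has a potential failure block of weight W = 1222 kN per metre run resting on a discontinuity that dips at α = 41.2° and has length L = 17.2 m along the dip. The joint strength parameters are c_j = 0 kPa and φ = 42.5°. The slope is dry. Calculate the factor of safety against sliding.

Resolving the block weight along and normal to the plane and applying the Mohr–Coulomb strength on the joint:
N' = W cosα = 1222·cos41.2° = 919.5 kN/m
Driving force T = W sinα = 1222·sin41.2° = 804.9 kN/m
Resisting force R = c_j·L + N'·tanφ = 0·17.2 + 919.5·tan42.5° = 0.0 + 842.5 = 842.5 kN/m
FS = R / T = 842.5 / 804.9 = 1.047

FS = 1.05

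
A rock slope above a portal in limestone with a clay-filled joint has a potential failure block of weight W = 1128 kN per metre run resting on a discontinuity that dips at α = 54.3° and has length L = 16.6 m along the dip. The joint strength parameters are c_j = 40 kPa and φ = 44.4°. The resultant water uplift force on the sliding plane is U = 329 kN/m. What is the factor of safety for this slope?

Resolving the block weight along and normal to the plane and applying the Mohr–Coulomb strength on the joint:
N' = W cosα − U = 1128·cos54.3° − 329 = 329.2 kN/m
Driving force T = W sinα = 1128·sin54.3° = 916.0 kN/m
Resisting force R = c_j·L + N'·tanφ = 40·16.6 + 329.2·tan44.4° = 664.0 + 322.4 = 986.4 kN/m
FS = R / T = 986.4 / 916.0 = 1.077

FS = 1.08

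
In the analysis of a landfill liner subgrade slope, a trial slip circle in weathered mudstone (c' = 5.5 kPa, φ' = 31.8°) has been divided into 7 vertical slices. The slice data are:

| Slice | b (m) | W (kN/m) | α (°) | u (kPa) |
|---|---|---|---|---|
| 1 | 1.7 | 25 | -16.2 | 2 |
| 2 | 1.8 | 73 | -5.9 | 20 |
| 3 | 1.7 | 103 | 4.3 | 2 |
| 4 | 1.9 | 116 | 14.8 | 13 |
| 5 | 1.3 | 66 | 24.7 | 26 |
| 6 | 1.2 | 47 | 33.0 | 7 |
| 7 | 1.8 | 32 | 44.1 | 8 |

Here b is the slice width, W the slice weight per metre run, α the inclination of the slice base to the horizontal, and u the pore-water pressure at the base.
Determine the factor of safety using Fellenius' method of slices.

Ordinary method of slices: FS = Σ[c'·Δl_i + (W_i cosα_i − u_i·Δl_i)·tanφ'] / Σ W_i sinα_i, with Δl_i = b_i / cosα_i.
Slice 1: Δl = 1.7/cos(-16.2°) = 1.770 m; N'_1 = 25·cos(-16.2°) − 2·1.770 = 20.5; c'Δl = 9.74; W sinα = -7.0
Slice 2: Δl = 1.8/cos(-5.9°) = 1.810 m; N'_2 = 73·cos(-5.9°) − 20·1.810 = 36.4; c'Δl = 9.95; W sinα = -7.5
Slice 3: Δl = 1.7/cos4.3° = 1.705 m; N'_3 = 103·cos4.3° − 2·1.705 = 99.3; c'Δl = 9.38; W sinα = 7.7
Slice 4: Δl = 1.9/cos14.8° = 1.965 m; N'_4 = 116·cos14.8° − 13·1.965 = 86.6; c'Δl = 10.81; W sinα = 29.6
Slice 5: Δl = 1.3/cos24.7° = 1.431 m; N'_5 = 66·cos24.7° − 26·1.431 = 22.8; c'Δl = 7.87; W sinα = 27.6
Slice 6: Δl = 1.2/cos33.0° = 1.431 m; N'_6 = 47·cos33.0° − 7·1.431 = 29.4; c'Δl = 7.87; W sinα = 25.6
Slice 7: Δl = 1.8/cos44.1° = 2.507 m; N'_7 = 32·cos44.1° − 8·2.507 = 2.9; c'Δl = 13.79; W sinα = 22.3
Σc'Δl = 69.4 kN/m; ΣN' = 297.9 kN/m; ΣW sinα = 98.3 kN/m
Resisting = 69.4 + 297.9·tan31.8° = 69.4 + 184.7 = 254.1 kN/m
FS = 254.1 / 98.3 = 2.584

FS = 2.58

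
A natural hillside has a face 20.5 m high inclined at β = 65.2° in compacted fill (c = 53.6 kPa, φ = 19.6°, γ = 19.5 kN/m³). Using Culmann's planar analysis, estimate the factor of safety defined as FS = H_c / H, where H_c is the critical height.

H_c = (4c/γ) · sinβ cosφ / [1 − cos(β − φ)]
    = (4·53.6/19.5) · sin65.2°·cos19.6° / [1 − cos45.6°]
    = 10.995 · 0.8552 / 0.3003 = 31.31 m
FS = H_c / H = 31.31 / 20.5 = 1.527

FS = 1.53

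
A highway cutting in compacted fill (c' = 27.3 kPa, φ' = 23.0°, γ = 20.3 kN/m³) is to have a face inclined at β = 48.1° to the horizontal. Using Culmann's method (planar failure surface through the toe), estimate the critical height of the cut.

Culmann's analysis gives the critical failure plane at α_cr = (β + φ')/2 = (48.1 + 23.0)/2 = 35.5°, and the critical height
H_c = (4c'/γ) · sinβ cosφ' / [1 − cos(β − φ')]
    = (4·27.3/20.3) · sin48.1°·cos23.0° / [1 − cos(25.1°)]
    = 5.379 · 0.7443·0.9205 / [1 − 0.9056]
    = 5.379 · 0.6851 / 0.0944
    = 39.03 m

H_c = 39.03 m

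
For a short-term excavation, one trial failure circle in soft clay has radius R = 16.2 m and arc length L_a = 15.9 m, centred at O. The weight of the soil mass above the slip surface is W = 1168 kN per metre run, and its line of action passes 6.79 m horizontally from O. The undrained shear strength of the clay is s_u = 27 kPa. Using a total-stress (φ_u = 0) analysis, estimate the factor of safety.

Taking moments about the centre O, the resisting moment is provided by the undrained shear strength acting along the arc:
M_R = s_u·L_a·R = 27·15.90·16.2 = 6954.7 kN·m/m
M_D = W·d = 1168·6.79 = 7930.7 kN·m/m
FS = M_R / M_D = 6954.7 / 7930.7 = 0.877

FS = 0.88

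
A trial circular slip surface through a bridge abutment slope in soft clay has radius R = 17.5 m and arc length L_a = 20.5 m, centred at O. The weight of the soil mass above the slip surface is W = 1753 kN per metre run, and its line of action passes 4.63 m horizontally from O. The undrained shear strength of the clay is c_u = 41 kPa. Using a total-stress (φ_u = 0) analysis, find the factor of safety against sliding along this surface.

Taking moments about the centre O, the resisting moment is provided by the undrained shear strength acting along the arc:
M_R = c_u·L_a·R = 41·20.50·17.5 = 14708.8 kN·m/m
M_D = W·d = 1753·4.63 = 8116.4 kN·m/m
FS = M_R / M_D = 14708.8 / 8116.4 = 1.812

FS = 1.81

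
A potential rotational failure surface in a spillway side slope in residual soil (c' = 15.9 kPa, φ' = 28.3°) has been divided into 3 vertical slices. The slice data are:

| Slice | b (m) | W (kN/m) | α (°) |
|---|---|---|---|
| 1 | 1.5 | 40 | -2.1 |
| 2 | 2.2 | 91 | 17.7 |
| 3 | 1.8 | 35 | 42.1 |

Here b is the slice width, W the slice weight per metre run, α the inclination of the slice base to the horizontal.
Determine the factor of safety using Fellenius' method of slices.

FS = 3.65

Ordinary method of slices: FS = Σ[c'·Δl_i + (W_i cosα_i)·tanφ'] / Σ W_i sinα_i, with Δl_i = b_i / cosα_i.
Slice 1: Δl = 1.5/cos(-2.1°) = 1.501 m; N'_1 = 40·cos(-2.1°) = 40.0; c'Δl = 23.87; W sinα = -1.5
Slice 2: Δl = 2.2/cos17.7° = 2.309 m; N'_2 = 91·cos17.7° = 86.7; c'Δl = 36.72; W sinα = 27.7
Slice 3: Δl = 1.8/cos42.1° = 2.426 m; N'_3 = 35·cos42.1° = 26.0; c'Δl = 38.57; W sinα = 23.5
Σc'Δl = 99.2 kN/m; ΣN' = 152.6 kN/m; ΣW sinα = 49.7 kN/m
Resisting = 99.2 + 152.6·tan28.3° = 99.2 + 82.2 = 181.3 kN/m
FS = 181.3 / 49.7 = 3.651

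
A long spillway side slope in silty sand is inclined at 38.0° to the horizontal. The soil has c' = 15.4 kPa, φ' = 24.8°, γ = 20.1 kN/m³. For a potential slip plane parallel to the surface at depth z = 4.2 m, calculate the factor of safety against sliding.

FS = 0.97

For an infinite slope with a slip plane parallel to the surface (no pore pressure): FS = [c' + γz cos²β tanφ'] / [γz sinβ cosβ].
γz = 20.1·4.2 = 84.42 kN/m²
Numerator = 15.4 + 84.42·cos²38.0°·tan24.8° = 15.4 + 84.42·0.6210·0.4621 = 39.622 kPa
Denominator = 84.42·sin38.0°·cos38.0° = 84.42·0.6157·0.7880 = 40.956 kPa
FS = 39.622 / 40.956 = 0.967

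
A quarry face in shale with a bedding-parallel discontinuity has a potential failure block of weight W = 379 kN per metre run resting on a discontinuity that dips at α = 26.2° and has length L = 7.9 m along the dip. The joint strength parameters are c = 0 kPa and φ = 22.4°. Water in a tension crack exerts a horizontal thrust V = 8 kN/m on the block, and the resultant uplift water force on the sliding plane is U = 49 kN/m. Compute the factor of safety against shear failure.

Resolving the block weight along and normal to the plane and applying the Mohr–Coulomb strength on the joint:
N' = W cosα − U − V sinα = 379·cos26.2° − 49 − 8·sin26.2° = 287.5 kN/m
Driving force T = W sinα + V cosα = 379·sin26.2° + 8·cos26.2° = 174.5 kN/m
Resisting force R = c·L + N'·tanφ = 0·7.9 + 287.5·tan22.4° = 0.0 + 118.5 = 118.5 kN/m
FS = R / T = 118.5 / 174.5 = 0.679

FS = 0.68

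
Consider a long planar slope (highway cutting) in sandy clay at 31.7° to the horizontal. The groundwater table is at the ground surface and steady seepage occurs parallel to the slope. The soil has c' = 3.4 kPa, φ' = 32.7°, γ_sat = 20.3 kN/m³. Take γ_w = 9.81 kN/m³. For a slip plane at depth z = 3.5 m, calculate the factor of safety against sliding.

FS = 0.64

With seepage parallel to the slope and the water table at the surface, the effective normal stress on the slip plane uses the buoyant unit weight γ' = γ_sat − γ_w while the driving shear stress uses γ_sat:
FS = [c' + γ' z cos²β tanφ'] / [γ_sat z sinβ cosβ]
γ' = 20.3 − 9.81 = 10.49 kN/m³
Numerator = 3.4 + 10.49·3.5·cos²31.7°·tan32.7° = 3.4 + 10.49·3.5·0.7239·0.6420 = 20.462 kPa
Denominator = 20.3·3.5·sin31.7°·cos31.7° = 20.3·3.5·0.5255·0.8508 = 31.765 kPa
FS = 20.462 / 31.765 = 0.644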